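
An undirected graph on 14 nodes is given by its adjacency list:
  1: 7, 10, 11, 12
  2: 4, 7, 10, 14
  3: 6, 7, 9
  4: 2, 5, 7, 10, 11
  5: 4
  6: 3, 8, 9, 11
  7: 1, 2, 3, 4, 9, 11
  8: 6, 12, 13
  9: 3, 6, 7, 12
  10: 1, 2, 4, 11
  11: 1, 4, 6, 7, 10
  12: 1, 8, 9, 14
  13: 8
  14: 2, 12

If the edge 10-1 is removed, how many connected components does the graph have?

1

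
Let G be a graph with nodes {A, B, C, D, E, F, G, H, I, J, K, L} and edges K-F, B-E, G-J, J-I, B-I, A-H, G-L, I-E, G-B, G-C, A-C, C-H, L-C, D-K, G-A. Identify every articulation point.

G, K

Removing G increases the component count from 2 to 3, so G is a cut vertex.
Removing K increases the component count from 2 to 3, so K is a cut vertex.
By contrast removing C leaves 2 components; it is not a cut vertex. No other vertex is a cut vertex either.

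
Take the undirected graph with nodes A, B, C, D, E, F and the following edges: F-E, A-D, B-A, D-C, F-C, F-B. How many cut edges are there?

1

The edges on the cycle F-B-A-D-C-F are not bridges since each lies on that cycle.
But removing F-E disconnects F from E — this is a bridge.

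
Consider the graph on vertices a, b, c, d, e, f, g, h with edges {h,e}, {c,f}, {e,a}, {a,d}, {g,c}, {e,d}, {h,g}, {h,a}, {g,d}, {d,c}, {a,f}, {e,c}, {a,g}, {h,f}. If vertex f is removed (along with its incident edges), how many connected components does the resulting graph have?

2

With f gone, the remaining components are: {b}; {a, c, d, e, g, h}.
That is 2 components.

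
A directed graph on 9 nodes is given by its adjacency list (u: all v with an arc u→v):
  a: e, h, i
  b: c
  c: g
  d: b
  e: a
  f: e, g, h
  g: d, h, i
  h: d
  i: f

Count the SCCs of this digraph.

{a, b, c, d, e, f, g, h, i} are all mutually reachable — one SCC of size 9.
That gives 1 strongly connected component.

1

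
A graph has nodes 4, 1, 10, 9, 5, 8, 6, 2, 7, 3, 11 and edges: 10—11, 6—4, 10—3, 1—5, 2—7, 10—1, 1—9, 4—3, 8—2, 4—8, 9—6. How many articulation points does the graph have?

Removing 1 increases the component count from 1 to 2, so 1 is a cut vertex.
Removing 2 increases the component count from 1 to 2, so 2 is a cut vertex.
Removing 4 increases the component count from 1 to 2, so 4 is a cut vertex.
Likewise 8, 10 are cut vertices.
By contrast removing 11 leaves 1 component; it is not a cut vertex. No other vertex is a cut vertex either.

5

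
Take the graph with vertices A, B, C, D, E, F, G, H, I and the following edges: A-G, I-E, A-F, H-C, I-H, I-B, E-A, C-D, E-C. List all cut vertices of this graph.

A, C, E, I

Removing A increases the component count from 1 to 3, so A is a cut vertex.
Removing C increases the component count from 1 to 2, so C is a cut vertex.
Removing E increases the component count from 1 to 2, so E is a cut vertex.
Likewise I is a cut vertex.
By contrast removing B leaves 1 component; it is not a cut vertex. No other vertex is a cut vertex either.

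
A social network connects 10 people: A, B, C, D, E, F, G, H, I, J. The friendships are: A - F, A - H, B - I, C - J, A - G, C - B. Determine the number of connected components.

4

D is isolated — a component by itself.
E is isolated — a component by itself.
Starting from A we can reach A, F, G, H. That is one component of size 4.
Starting from B we can reach B, C, I, J. That is one component of size 4.
Total: 4 components.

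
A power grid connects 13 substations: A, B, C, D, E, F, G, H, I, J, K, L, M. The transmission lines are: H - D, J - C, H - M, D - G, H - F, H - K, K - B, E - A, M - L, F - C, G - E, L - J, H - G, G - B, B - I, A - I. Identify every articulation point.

Removing H increases the component count from 1 to 2, so H is a cut vertex.
By contrast removing I leaves 1 component; it is not a cut vertex. No other vertex is a cut vertex either.

H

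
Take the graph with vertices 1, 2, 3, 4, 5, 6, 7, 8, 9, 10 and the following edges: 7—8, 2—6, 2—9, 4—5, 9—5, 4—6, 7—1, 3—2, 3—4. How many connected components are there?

10 is isolated — a component by itself.
Starting from 1 we can reach 1, 7, 8. That is one component of size 3.
Starting from 2 we can reach 2, 3, 4, 5, 6, 9. That is one component of size 6.
Total: 3 components.

3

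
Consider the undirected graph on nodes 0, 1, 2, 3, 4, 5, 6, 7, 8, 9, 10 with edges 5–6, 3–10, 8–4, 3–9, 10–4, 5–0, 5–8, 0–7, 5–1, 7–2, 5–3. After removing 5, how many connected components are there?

4

With 5 gone, the remaining components are: {1}; {6}; {0, 2, 7}; {3, 4, 8, 9, 10}.
That is 4 components.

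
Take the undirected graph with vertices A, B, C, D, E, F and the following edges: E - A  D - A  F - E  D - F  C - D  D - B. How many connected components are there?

Starting from A we can reach A, B, C, D, E, F. That is one component of size 6.
Total: 1 component.

1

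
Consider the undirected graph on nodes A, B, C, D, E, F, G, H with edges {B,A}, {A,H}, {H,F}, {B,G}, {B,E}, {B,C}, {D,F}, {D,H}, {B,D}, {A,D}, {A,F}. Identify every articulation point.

Removing B increases the component count from 1 to 4, so B is a cut vertex.
By contrast removing E leaves 1 component; it is not a cut vertex. No other vertex is a cut vertex either.

B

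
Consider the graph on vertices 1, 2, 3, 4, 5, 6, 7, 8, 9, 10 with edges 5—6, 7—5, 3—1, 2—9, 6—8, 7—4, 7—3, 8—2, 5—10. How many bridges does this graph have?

9

removing 6—5 disconnects 6 from 5; removing 2—8 disconnects 2 from 8; removing 5—7 disconnects 5 from 7; removing 3—1 disconnects 3 from 1 — these are bridges.
In total 9 edges are bridges.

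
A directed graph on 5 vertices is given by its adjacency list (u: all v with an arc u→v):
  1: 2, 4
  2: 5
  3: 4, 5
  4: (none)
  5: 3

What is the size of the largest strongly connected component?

{3, 5} are all mutually reachable — one SCC of size 2.
{2} is an SCC by itself.
{1} is an SCC by itself.
{4} is an SCC by itself.
The largest has 2 vertices.

2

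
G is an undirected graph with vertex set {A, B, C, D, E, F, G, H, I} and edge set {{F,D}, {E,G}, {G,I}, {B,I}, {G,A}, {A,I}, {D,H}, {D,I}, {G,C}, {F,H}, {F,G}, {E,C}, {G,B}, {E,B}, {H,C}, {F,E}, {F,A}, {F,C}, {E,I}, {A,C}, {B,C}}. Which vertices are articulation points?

none

Removing B, for instance, still leaves 1 component. No single vertex removal increases the component count — the graph has no articulation points.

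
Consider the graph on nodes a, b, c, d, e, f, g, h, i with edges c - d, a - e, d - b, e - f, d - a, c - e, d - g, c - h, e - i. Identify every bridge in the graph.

The edges on the cycle c-d-a-e-c are not bridges since each lies on that cycle.
But removing e - i disconnects e from i; removing d - g disconnects d from g; removing f - e disconnects f from e; removing d - b disconnects d from b — these are bridges.
In total 5 edges are bridges.

b-d, c-h, d-g, e-f, e-i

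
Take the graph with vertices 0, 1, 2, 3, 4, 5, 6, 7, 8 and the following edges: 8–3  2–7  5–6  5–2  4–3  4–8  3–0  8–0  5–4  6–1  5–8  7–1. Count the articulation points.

1

Removing 5 increases the component count from 1 to 2, so 5 is a cut vertex.
By contrast removing 3 leaves 1 component; it is not a cut vertex. No other vertex is a cut vertex either.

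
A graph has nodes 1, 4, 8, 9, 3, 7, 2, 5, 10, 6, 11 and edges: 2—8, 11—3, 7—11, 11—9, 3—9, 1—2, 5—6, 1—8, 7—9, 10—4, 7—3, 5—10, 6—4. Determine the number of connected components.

3

Starting from 1 we can reach 1, 2, 8. That is one component of size 3.
Starting from 4 we can reach 4, 5, 6, 10. That is one component of size 4.
Starting from 3 we can reach 3, 7, 9, 11. That is one component of size 4.
Total: 3 components.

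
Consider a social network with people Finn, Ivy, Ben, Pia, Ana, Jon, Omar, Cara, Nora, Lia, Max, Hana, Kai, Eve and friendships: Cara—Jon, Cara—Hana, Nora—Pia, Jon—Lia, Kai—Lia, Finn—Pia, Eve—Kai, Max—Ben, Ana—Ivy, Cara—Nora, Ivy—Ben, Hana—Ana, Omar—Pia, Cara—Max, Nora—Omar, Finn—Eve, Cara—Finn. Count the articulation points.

Removing Cara increases the component count from 1 to 2, so Cara is a cut vertex.
By contrast removing Max leaves 1 component; it is not a cut vertex. No other vertex is a cut vertex either.

1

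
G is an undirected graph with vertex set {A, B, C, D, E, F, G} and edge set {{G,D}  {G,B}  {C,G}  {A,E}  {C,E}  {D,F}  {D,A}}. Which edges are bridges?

B-G, D-F

The edges on the cycle C-G-D-A-E-C are not bridges since each lies on that cycle.
But removing G - B disconnects G from B; removing D - F disconnects D from F — these are bridges.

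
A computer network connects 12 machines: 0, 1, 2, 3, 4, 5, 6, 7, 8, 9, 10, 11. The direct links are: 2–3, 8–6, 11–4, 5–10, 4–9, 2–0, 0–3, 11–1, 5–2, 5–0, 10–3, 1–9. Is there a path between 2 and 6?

The component containing 2 is {0, 2, 3, 5, 10}, and 6 is not in it.

No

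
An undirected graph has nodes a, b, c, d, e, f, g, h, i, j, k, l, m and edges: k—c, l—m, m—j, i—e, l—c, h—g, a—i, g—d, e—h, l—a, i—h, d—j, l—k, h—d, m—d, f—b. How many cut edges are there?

The edges on the cycle l-k-c-l are not bridges since each lies on that cycle.
But removing f—b disconnects f from b — this is a bridge.

1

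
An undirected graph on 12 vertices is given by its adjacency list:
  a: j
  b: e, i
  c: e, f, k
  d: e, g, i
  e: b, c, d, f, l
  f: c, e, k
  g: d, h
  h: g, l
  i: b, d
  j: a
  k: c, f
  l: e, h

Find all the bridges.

The edges on the cycle e-l-h-g-d-e are not bridges since each lies on that cycle.
But removing j-a disconnects j from a — this is a bridge.

a-j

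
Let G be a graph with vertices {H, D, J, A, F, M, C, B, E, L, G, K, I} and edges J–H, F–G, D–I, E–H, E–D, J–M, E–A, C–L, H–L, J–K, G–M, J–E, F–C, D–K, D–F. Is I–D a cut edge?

Removing I–D leaves no path between I and D: the component count goes from 2 to 3. So it is a bridge.

Yes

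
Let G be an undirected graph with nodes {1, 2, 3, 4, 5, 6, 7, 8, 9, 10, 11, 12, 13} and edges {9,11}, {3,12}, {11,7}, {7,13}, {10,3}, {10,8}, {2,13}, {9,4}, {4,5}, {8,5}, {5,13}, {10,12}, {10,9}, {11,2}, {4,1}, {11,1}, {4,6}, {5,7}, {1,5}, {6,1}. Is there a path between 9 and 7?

Yes

From 9 we can reach 1, 2, 3, 4, 5, 6, 7, 8, 9, 10, 11, 12, 13, which includes 7.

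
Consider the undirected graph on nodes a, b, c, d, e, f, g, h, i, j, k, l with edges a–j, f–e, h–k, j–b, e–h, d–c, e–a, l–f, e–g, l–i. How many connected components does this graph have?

Starting from c we can reach c, d. That is one component of size 2.
Starting from a we can reach a, b, e, f, g, h, i, j, k, l. That is one component of size 10.
Total: 2 components.

2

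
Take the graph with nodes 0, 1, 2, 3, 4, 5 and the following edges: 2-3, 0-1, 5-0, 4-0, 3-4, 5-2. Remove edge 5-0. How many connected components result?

1

5 and 0 are still connected via 5-2-3-4-0, so the component count stays at 1.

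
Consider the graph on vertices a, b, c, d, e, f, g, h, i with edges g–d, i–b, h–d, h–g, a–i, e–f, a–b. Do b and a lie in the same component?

Yes

From b we can reach a, b, i, which includes a.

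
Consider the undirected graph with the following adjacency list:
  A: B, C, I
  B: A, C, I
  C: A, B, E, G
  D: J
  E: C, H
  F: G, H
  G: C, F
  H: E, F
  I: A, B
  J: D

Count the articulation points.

Removing C increases the component count from 2 to 3, so C is a cut vertex.
By contrast removing J leaves 2 components; it is not a cut vertex. No other vertex is a cut vertex either.

1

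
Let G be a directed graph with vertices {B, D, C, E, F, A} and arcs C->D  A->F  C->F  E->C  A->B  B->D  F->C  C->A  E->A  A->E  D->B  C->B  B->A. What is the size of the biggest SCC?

6

{A, B, C, D, E, F} are all mutually reachable — one SCC of size 6.
The largest has 6 vertices.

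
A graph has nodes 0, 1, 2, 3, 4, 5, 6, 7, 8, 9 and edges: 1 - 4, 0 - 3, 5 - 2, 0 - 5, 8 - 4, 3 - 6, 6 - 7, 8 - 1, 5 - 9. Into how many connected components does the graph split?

2

Starting from 1 we can reach 1, 4, 8. That is one component of size 3.
Starting from 0 we can reach 0, 2, 3, 5, 6, 7, 9. That is one component of size 7.
Total: 2 components.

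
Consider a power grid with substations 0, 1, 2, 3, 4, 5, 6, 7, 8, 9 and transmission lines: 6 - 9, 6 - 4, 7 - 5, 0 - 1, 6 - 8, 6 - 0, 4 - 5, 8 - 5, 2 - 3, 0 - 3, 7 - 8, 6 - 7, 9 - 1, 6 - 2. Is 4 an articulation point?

No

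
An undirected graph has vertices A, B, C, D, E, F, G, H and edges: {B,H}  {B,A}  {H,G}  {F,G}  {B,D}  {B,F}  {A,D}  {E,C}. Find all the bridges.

The edges on the cycle B-A-D-B are not bridges since each lies on that cycle.
But removing E–C disconnects E from C — this is a bridge.

C-E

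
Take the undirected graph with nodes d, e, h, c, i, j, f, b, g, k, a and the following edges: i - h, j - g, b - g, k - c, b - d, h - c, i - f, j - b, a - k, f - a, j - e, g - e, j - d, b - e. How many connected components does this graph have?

2

Starting from b we can reach b, d, e, g, j. That is one component of size 5.
Starting from a we can reach a, c, f, h, i, k. That is one component of size 6.
Total: 2 components.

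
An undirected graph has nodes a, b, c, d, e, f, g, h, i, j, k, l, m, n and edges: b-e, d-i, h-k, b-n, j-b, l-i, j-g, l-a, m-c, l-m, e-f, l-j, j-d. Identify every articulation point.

b, e, j, l, m

Removing b increases the component count from 2 to 4, so b is a cut vertex.
Removing e increases the component count from 2 to 3, so e is a cut vertex.
Removing j increases the component count from 2 to 4, so j is a cut vertex.
Likewise l, m are cut vertices.
By contrast removing d leaves 2 components; it is not a cut vertex. No other vertex is a cut vertex either.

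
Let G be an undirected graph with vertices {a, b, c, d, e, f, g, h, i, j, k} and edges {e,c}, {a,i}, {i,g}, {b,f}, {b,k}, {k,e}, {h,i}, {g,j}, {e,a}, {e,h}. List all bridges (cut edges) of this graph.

b-f, b-k, c-e, e-k, g-i, g-j

The edges on the cycle e-h-i-a-e are not bridges since each lies on that cycle.
But removing i - g disconnects i from g; removing f - b disconnects f from b; removing k - b disconnects k from b; removing e - c disconnects e from c — these are bridges.
In total 6 edges are bridges.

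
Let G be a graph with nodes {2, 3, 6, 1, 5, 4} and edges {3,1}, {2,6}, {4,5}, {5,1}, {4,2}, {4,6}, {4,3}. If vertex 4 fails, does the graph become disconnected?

Yes

Deleting 4 raises the number of components from 1 to 2, so 4 is a cut vertex.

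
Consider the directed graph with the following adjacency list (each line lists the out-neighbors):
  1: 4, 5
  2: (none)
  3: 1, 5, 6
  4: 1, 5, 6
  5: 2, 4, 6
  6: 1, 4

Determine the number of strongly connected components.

{1, 4, 5, 6} are all mutually reachable — one SCC of size 4.
{3} is an SCC by itself.
{2} is an SCC by itself.
That gives 3 strongly connected components.

3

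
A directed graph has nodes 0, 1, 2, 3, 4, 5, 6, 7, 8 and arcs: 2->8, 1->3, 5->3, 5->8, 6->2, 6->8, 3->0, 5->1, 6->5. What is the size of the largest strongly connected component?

{4} is an SCC by itself.
{5} is an SCC by itself.
{8} is an SCC by itself.
{1} is an SCC by itself.
{0} is an SCC by itself.
(and 4 more singleton SCCs)
The largest has 1 vertex.

1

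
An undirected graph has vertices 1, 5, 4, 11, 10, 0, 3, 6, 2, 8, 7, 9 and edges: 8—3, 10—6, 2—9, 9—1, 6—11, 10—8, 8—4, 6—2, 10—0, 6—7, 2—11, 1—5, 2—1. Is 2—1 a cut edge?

After removing 2—1, the path 2-9-1 still connects them, so the edge is not a bridge.

No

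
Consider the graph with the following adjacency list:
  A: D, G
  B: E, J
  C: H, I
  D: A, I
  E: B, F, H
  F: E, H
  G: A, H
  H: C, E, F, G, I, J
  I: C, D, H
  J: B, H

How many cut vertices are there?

1

Removing H increases the component count from 1 to 2, so H is a cut vertex.
By contrast removing G leaves 1 component; it is not a cut vertex. No other vertex is a cut vertex either.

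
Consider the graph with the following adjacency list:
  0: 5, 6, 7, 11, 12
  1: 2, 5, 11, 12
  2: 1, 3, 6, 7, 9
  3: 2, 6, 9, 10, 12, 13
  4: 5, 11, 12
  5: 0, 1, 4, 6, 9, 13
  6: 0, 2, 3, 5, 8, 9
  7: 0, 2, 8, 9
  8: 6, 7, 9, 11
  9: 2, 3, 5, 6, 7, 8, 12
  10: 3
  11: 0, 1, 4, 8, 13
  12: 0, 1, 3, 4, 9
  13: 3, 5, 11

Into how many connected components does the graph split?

1

Starting from 0 we can reach 0, 1, 2, 3, 4, 5, 6, 7, 8, 9, 10, 11, 12, 13. That is one component of size 14.
Total: 1 component.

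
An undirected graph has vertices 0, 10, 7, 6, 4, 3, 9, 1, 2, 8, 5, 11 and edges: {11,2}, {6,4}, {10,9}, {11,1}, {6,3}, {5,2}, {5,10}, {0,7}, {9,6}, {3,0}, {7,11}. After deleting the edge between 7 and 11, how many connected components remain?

7 and 11 are still connected via 7-0-3-6-9-10-5-2-11, so the component count stays at 2.

2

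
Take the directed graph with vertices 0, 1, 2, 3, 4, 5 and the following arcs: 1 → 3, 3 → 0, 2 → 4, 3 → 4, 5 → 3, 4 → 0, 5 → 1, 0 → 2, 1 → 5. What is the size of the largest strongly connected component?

3

{0, 2, 4} are all mutually reachable — one SCC of size 3.
{1, 5} are all mutually reachable — one SCC of size 2.
{3} is an SCC by itself.
The largest has 3 vertices.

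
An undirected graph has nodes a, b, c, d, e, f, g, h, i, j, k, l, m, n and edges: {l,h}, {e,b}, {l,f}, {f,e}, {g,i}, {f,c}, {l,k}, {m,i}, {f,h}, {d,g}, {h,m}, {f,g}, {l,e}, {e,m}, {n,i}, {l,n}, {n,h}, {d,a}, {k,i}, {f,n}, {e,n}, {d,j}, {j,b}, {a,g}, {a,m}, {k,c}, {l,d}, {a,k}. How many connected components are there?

1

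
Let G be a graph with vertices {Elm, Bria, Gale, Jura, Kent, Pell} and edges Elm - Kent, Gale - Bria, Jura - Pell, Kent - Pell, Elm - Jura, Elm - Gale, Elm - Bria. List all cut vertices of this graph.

Elm

Removing Elm increases the component count from 1 to 2, so Elm is a cut vertex.
By contrast removing Pell leaves 1 component; it is not a cut vertex. No other vertex is a cut vertex either.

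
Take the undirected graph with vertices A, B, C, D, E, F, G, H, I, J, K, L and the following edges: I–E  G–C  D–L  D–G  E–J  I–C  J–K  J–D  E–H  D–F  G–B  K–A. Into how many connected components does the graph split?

1

Starting from A we can reach A, B, C, D, E, F, G, H, I, J, K, L. That is one component of size 12.
Total: 1 component.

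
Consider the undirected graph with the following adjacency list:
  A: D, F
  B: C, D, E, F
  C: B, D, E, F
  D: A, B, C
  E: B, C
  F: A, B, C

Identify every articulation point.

Removing D, for instance, still leaves 1 component. No single vertex removal increases the component count — the graph has no articulation points.

none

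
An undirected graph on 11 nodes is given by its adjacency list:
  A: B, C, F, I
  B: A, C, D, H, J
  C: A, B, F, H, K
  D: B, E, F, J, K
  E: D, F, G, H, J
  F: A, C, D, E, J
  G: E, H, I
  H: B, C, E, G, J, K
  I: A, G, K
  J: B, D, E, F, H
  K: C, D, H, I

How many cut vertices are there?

Removing D, for instance, still leaves 1 component. No single vertex removal increases the component count — the graph has no articulation points.

0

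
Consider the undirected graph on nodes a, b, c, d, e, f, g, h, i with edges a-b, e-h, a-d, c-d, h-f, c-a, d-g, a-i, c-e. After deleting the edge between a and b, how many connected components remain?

Before removal there is 1 component.
a-b is a bridge — removing it separates a's side from b's side.
After removal: 2 components.

2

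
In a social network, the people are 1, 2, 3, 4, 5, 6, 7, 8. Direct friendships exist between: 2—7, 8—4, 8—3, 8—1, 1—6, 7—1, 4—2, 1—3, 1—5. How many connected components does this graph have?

1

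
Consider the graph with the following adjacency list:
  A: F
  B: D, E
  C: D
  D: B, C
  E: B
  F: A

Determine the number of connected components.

Starting from A we can reach A, F. That is one component of size 2.
Starting from B we can reach B, C, D, E. That is one component of size 4.
Total: 2 components.

2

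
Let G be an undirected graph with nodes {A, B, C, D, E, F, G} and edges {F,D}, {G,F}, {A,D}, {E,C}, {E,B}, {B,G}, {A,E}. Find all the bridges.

C-E

The edges on the cycle A-E-B-G-F-D-A are not bridges since each lies on that cycle.
But removing E-C disconnects E from C — this is a bridge.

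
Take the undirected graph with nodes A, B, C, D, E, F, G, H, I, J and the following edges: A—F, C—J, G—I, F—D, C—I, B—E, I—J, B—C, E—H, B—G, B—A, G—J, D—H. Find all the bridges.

none

The edges on the cycle C-I-J-C are not bridges since each lies on that cycle.
Every edge lies on some cycle, so there are no bridges.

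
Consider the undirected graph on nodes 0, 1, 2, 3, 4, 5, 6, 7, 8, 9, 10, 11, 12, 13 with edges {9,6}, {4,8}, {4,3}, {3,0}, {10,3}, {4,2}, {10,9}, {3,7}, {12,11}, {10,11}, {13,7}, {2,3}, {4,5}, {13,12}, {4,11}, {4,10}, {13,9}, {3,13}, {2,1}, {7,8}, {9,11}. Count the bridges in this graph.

The edges on the cycle 4-2-3-13-12-11-10-4 are not bridges since each lies on that cycle.
But removing 5–4 disconnects 5 from 4; removing 2–1 disconnects 2 from 1; removing 6–9 disconnects 6 from 9; removing 0–3 disconnects 0 from 3 — these are bridges.
That makes 4 bridges.

4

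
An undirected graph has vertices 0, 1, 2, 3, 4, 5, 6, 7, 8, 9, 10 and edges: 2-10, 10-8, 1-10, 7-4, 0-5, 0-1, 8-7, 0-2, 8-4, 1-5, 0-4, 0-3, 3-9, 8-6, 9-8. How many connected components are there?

Starting from 0 we can reach 0, 1, 2, 3, 4, 5, 6, 7, 8, 9, 10. That is one component of size 11.
Total: 1 component.

1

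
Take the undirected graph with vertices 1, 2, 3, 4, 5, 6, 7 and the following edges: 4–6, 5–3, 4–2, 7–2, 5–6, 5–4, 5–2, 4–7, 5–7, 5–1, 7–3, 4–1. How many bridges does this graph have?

The edges on the cycle 5-4-6-5 are not bridges since each lies on that cycle.
Every edge lies on some cycle, so there are no bridges.

0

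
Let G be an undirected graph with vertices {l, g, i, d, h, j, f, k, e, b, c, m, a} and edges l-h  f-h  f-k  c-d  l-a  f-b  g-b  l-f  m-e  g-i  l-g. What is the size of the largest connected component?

8

j is isolated — a component by itself.
Starting from e we can reach e, m. That is one component of size 2.
Starting from c we can reach c, d. That is one component of size 2.
Starting from a we can reach a, b, f, g, h, i, k, l. That is one component of size 8.
The largest has 8 vertices.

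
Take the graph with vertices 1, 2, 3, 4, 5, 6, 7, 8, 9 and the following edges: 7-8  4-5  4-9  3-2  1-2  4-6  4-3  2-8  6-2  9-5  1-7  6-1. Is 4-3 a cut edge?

No

After removing 4-3, the path 4-6-2-3 still connects them, so the edge is not a bridge.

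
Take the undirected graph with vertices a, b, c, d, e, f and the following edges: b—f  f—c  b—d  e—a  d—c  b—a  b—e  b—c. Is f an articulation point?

No

Deleting f leaves 1 component (was 1) (its neighbors b, c remain connected to each other), so f is not a cut vertex.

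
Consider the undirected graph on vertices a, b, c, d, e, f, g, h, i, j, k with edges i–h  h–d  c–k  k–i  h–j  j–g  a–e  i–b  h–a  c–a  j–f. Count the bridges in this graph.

The edges on the cycle c-k-i-h-a-c are not bridges since each lies on that cycle.
But removing b–i disconnects b from i; removing d–h disconnects d from h; removing j–f disconnects j from f; removing h–j disconnects h from j — these are bridges.
In total 6 edges are bridges.

6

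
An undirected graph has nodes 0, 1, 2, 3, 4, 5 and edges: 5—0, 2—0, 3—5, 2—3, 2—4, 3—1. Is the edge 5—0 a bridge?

No

After removing 5—0, the path 5-3-2-0 still connects them, so the edge is not a bridge.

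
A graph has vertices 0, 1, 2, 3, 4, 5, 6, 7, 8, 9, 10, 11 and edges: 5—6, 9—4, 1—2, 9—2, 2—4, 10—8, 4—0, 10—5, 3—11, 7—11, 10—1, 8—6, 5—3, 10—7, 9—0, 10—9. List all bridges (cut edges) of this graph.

none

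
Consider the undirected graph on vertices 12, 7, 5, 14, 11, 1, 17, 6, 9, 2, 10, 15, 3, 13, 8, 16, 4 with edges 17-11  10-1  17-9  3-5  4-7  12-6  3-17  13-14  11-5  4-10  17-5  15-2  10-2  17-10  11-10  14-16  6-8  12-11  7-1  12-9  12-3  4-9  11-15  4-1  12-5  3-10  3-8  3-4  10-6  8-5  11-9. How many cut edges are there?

2

The edges on the cycle 3-17-9-4-3 are not bridges since each lies on that cycle.
But removing 13-14 disconnects 13 from 14; removing 16-14 disconnects 16 from 14 — these are bridges.
That makes 2 bridges.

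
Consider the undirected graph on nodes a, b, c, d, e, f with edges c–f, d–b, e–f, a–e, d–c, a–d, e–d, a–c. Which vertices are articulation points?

Removing d increases the component count from 1 to 2, so d is a cut vertex.
By contrast removing f leaves 1 component; it is not a cut vertex. No other vertex is a cut vertex either.

d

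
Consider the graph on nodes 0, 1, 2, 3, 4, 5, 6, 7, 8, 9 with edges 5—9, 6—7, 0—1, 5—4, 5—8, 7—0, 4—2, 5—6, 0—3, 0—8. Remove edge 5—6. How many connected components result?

5 and 6 are still connected via 5-8-0-7-6, so the component count stays at 1.

1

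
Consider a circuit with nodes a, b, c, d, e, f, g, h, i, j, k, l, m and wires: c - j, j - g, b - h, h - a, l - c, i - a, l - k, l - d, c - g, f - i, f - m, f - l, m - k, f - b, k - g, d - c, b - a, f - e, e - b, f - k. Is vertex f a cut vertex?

Deleting f raises the number of components from 1 to 2, so f is a cut vertex.

Yes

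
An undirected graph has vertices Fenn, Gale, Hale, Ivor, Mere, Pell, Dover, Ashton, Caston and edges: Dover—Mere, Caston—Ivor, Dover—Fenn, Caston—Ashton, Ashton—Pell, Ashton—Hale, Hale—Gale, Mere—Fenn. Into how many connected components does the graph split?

2

Starting from Fenn we can reach Fenn, Mere, Dover. That is one component of size 3.
Starting from Gale we can reach Gale, Hale, Ivor, Pell, Ashton, Caston. That is one component of size 6.
Total: 2 components.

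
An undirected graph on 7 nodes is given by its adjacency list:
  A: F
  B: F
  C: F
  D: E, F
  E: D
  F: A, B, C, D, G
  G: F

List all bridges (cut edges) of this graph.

removing F-A disconnects F from A; removing F-C disconnects F from C; removing F-B disconnects F from B; removing F-G disconnects F from G — these are bridges.
In total 6 edges are bridges.

A-F, B-F, C-F, D-E, D-F, F-G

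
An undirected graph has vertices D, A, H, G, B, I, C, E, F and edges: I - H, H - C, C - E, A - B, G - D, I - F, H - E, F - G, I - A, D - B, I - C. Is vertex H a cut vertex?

Deleting H leaves 1 component (was 1) (its neighbors C, E, I remain connected to each other), so H is not a cut vertex.

No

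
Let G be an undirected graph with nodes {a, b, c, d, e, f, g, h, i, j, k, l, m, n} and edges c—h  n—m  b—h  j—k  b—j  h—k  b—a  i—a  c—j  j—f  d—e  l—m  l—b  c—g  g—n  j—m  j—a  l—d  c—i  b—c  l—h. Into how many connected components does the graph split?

Starting from a we can reach a, b, c, d, e, f, g, h, i, j, k, l, m, n. That is one component of size 14.
Total: 1 component.

1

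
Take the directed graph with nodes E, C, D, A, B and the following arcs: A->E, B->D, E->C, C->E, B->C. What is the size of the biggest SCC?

2

{C, E} are all mutually reachable — one SCC of size 2.
{B} is an SCC by itself.
{A} is an SCC by itself.
{D} is an SCC by itself.
The largest has 2 vertices.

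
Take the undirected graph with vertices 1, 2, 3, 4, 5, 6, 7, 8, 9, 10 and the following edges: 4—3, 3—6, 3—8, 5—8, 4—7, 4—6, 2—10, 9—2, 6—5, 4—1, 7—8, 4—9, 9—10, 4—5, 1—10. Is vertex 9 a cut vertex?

No

Deleting 9 leaves 1 component (was 1) (its neighbors 2, 4, 10 remain connected to each other), so 9 is not a cut vertex.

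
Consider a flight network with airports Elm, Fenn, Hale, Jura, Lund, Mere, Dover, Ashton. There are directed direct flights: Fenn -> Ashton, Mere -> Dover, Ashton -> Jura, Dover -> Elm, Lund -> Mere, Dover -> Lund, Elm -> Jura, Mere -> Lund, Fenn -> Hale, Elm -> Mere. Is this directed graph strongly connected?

There is no directed path from Ashton to Lund, so the graph is not strongly connected.

No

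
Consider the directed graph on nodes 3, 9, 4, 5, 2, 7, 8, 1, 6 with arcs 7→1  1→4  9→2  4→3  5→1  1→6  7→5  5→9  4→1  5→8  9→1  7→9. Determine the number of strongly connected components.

8

{1, 4} are all mutually reachable — one SCC of size 2.
{2} is an SCC by itself.
{7} is an SCC by itself.
{6} is an SCC by itself.
{3} is an SCC by itself.
(and 3 more singleton SCCs)
That gives 8 strongly connected components.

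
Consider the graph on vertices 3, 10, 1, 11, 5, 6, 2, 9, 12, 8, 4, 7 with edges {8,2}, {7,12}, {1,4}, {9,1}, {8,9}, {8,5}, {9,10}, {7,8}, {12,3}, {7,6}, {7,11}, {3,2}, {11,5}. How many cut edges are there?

The edges on the cycle 7-8-5-11-7 are not bridges since each lies on that cycle.
But removing 6 - 7 disconnects 6 from 7; removing 10 - 9 disconnects 10 from 9; removing 8 - 9 disconnects 8 from 9; removing 1 - 9 disconnects 1 from 9 — these are bridges.
In total 5 edges are bridges.

5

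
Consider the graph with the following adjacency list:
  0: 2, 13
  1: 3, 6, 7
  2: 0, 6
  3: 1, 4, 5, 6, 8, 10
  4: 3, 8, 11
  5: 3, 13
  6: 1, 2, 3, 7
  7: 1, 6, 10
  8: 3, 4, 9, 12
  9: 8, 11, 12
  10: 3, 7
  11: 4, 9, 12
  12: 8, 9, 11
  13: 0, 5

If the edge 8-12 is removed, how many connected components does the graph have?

8 and 12 are still connected via 8-9-12, so the component count stays at 1.

1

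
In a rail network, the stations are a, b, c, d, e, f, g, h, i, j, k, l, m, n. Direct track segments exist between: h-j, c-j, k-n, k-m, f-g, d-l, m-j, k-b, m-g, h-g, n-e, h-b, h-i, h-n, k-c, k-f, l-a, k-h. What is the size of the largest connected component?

11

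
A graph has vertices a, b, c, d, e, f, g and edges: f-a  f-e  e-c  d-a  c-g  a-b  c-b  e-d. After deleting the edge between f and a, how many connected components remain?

1

f and a are still connected via f-e-d-a, so the component count stays at 1.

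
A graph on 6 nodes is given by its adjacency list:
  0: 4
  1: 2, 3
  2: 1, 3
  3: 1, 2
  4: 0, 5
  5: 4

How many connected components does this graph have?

2

Starting from 1 we can reach 1, 2, 3. That is one component of size 3.
Starting from 0 we can reach 0, 4, 5. That is one component of size 3.
Total: 2 components.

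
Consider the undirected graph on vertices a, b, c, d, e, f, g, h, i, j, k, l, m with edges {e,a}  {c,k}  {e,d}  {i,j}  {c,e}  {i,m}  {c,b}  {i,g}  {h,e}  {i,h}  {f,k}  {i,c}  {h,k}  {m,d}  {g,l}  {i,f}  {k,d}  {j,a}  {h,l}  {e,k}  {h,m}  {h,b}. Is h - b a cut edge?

No

After removing h - b, the path h-i-c-b still connects them, so the edge is not a bridge.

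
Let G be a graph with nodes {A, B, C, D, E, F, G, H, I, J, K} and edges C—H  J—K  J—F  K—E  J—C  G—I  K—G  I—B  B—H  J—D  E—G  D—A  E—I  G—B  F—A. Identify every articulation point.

Removing J increases the component count from 1 to 2, so J is a cut vertex.
By contrast removing B leaves 1 component; it is not a cut vertex. No other vertex is a cut vertex either.

J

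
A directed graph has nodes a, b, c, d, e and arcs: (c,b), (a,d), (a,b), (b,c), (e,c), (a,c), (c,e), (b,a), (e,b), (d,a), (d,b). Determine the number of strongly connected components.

{a, b, c, d, e} are all mutually reachable — one SCC of size 5.
That gives 1 strongly connected component.

1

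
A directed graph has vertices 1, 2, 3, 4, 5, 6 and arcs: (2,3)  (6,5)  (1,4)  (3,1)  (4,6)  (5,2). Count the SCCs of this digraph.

{1, 2, 3, 4, 5, 6} are all mutually reachable — one SCC of size 6.
That gives 1 strongly connected component.

1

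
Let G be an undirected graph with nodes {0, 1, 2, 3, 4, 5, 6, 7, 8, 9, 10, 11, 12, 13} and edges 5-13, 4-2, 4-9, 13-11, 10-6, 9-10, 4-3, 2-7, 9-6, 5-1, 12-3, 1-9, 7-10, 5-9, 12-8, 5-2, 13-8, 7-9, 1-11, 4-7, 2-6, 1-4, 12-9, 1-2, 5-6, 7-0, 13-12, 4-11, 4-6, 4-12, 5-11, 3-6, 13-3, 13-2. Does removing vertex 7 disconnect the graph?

Deleting 7 raises the number of components from 1 to 2, so 7 is a cut vertex.

Yes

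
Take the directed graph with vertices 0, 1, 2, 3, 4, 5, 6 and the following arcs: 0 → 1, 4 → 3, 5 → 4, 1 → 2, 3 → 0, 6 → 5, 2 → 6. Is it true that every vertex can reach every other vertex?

Yes

From 4 we can reach every vertex (0, 1, 2, 3, 4, 5, 6), and every vertex can reach 4 (0, 1, 2, 3, 4, 5, 6). So the whole graph is one strongly connected component.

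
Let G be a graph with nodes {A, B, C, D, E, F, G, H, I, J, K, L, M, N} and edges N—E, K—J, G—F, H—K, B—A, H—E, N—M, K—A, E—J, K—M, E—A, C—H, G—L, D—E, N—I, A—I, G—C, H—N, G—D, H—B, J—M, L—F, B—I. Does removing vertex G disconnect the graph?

Yes

Deleting G raises the number of components from 1 to 2, so G is a cut vertex.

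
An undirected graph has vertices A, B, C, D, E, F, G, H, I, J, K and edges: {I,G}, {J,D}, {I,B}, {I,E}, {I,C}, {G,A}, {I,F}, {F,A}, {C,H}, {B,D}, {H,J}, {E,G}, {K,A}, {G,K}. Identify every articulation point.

I

Removing I increases the component count from 1 to 2, so I is a cut vertex.
By contrast removing F leaves 1 component; it is not a cut vertex. No other vertex is a cut vertex either.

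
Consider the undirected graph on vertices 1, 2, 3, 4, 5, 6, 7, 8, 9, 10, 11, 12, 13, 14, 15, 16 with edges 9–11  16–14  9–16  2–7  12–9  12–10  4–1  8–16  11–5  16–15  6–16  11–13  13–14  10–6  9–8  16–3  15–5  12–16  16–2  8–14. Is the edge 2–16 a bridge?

Yes

Removing 2–16 leaves no path between 2 and 16: the component count goes from 2 to 3. So it is a bridge.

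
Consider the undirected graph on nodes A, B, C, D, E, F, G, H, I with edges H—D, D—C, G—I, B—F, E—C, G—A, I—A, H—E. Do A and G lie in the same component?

Yes

From A we can reach A, G, I, which includes G.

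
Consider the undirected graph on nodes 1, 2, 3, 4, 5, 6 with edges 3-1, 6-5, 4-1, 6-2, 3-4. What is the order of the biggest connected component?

Starting from 2 we can reach 2, 5, 6. That is one component of size 3.
Starting from 1 we can reach 1, 3, 4. That is one component of size 3.
The largest has 3 vertices.

3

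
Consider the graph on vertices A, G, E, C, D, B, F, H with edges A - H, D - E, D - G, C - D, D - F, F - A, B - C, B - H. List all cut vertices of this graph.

D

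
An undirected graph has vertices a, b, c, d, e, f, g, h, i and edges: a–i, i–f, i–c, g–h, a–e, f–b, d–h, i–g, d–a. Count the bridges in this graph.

4

The edges on the cycle d-a-i-g-h-d are not bridges since each lies on that cycle.
But removing f–b disconnects f from b; removing c–i disconnects c from i; removing a–e disconnects a from e; removing i–f disconnects i from f — these are bridges.
That makes 4 bridges.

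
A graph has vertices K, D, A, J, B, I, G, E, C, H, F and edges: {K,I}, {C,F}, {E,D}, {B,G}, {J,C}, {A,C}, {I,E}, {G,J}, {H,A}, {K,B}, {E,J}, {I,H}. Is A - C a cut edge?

No

After removing A - C, the path A-H-I-E-J-C still connects them, so the edge is not a bridge.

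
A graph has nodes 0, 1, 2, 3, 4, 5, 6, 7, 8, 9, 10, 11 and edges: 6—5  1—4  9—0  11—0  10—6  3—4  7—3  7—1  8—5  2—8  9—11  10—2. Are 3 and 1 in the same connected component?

Yes

From 3 we can reach 1, 3, 4, 7, which includes 1.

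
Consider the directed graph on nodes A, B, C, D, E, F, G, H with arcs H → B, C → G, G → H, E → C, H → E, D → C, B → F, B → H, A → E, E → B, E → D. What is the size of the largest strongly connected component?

{B, C, D, E, G, H} are all mutually reachable — one SCC of size 6.
{F} is an SCC by itself.
{A} is an SCC by itself.
The largest has 6 vertices.

6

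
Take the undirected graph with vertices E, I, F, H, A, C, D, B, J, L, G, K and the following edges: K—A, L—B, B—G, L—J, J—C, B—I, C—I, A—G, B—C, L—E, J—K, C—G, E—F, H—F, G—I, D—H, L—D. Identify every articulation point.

L

Removing L increases the component count from 1 to 2, so L is a cut vertex.
By contrast removing G leaves 1 component; it is not a cut vertex. No other vertex is a cut vertex either.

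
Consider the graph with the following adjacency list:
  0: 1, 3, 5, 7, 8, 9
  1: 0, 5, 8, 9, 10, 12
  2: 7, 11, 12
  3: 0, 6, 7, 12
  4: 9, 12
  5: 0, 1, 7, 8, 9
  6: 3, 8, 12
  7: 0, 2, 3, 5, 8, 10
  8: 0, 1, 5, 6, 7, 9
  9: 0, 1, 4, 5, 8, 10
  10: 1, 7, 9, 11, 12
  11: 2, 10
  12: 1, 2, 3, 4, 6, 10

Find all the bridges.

none

The edges on the cycle 10-7-3-6-12-10 are not bridges since each lies on that cycle.
Every edge lies on some cycle, so there are no bridges.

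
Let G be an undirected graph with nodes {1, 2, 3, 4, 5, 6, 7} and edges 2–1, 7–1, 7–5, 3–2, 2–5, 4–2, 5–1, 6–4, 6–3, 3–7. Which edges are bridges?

The edges on the cycle 6-4-2-3-6 are not bridges since each lies on that cycle.
Every edge lies on some cycle, so there are no bridges.

none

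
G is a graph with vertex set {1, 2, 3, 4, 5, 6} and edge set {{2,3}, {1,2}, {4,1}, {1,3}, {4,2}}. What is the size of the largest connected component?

4

6 is isolated — a component by itself.
5 is isolated — a component by itself.
Starting from 1 we can reach 1, 2, 3, 4. That is one component of size 4.
The largest has 4 vertices.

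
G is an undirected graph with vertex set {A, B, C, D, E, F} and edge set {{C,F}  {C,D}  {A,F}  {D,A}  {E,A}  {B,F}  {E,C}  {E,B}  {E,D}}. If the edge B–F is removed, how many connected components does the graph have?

B and F are still connected via B-E-C-F, so the component count stays at 1.

1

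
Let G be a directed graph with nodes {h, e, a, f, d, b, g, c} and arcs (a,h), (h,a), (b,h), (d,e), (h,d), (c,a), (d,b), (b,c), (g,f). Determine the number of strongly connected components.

4

{a, b, c, d, h} are all mutually reachable — one SCC of size 5.
{f} is an SCC by itself.
{g} is an SCC by itself.
{e} is an SCC by itself.
That gives 4 strongly connected components.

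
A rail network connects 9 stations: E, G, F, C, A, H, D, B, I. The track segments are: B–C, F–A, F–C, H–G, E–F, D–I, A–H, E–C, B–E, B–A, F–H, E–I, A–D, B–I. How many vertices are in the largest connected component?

9

Starting from A we can reach A, B, C, D, E, F, G, H, I. That is one component of size 9.
The largest has 9 vertices.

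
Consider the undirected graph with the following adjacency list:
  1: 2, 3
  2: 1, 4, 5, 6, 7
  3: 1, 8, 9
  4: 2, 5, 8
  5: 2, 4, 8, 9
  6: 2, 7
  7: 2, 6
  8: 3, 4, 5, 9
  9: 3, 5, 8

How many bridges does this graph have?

0

The edges on the cycle 2-6-7-2 are not bridges since each lies on that cycle.
Every edge lies on some cycle, so there are no bridges.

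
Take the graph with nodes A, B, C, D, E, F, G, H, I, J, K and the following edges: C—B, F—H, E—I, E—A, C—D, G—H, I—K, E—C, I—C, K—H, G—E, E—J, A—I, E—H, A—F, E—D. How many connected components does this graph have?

1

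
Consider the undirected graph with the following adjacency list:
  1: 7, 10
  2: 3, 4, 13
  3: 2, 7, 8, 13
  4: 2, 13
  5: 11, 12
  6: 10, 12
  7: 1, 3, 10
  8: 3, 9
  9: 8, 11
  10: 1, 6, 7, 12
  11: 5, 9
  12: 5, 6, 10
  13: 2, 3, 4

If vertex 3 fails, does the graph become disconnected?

Yes

Deleting 3 raises the number of components from 1 to 2, so 3 is a cut vertex.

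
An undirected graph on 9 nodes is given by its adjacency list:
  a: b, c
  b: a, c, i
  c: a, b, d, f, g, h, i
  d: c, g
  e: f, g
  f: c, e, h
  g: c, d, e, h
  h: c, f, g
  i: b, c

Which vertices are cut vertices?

c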